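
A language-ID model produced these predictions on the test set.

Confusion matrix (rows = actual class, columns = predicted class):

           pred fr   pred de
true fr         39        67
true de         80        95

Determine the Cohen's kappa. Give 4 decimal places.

Observed agreement pₒ = trace/N = 134/281 = 0.47687
Expected agreement pₑ = Σ (rowᵢ·colᵢ)/N² = (106·119 + 175·162)/281² = 0.51879
κ = (pₒ − pₑ)/(1 − pₑ) = (0.47687 − 0.51879)/(1 − 0.51879) = -0.0871

-0.0871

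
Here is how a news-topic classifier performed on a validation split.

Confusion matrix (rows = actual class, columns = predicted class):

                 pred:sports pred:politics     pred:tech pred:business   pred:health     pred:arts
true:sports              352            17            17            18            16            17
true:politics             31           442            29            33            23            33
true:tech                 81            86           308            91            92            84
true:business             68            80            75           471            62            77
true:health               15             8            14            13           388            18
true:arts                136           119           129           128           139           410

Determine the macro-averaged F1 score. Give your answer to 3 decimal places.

0.582

Per-class F1 score (2·TP/(2·TP+FP+FN)):
  sports: TP=352, FP=31+81+68+15+136=331, FN=17+17+18+16+17=85 → 704/1120 = 0.6286
  politics: TP=442, FP=17+86+80+8+119=310, FN=31+29+33+23+33=149 → 884/1343 = 0.6582
  tech: TP=308, FP=17+29+75+14+129=264, FN=81+86+91+92+84=434 → 616/1314 = 0.4688
  business: TP=471, FP=18+33+91+13+128=283, FN=68+80+75+62+77=362 → 942/1587 = 0.5936
  health: TP=388, FP=16+23+92+62+139=332, FN=15+8+14+13+18=68 → 776/1176 = 0.6599
  arts: TP=410, FP=17+33+84+77+18=229, FN=136+119+129+128+139=651 → 820/1700 = 0.4824
Macro-F1 score = mean = (0.6286 + 0.6582 + 0.4688 + 0.5936 + 0.6599 + 0.4824) / 6 = 0.582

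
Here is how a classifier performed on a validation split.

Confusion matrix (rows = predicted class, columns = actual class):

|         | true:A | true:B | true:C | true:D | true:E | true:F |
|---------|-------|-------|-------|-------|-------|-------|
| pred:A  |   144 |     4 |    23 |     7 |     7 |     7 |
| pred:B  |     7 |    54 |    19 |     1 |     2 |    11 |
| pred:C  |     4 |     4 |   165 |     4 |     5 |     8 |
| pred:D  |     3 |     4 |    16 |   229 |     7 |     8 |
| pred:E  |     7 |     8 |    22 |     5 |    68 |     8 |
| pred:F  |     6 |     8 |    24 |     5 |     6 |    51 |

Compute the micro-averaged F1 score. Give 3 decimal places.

0.740

Micro-averaging pools counts across classes: ΣTP=711, ΣFP=250, ΣFN=250.
Micro-F1 score = 2·TP/(2·TP+FP+FN) on pooled counts = 0.740 (equals overall accuracy in single-label multiclass).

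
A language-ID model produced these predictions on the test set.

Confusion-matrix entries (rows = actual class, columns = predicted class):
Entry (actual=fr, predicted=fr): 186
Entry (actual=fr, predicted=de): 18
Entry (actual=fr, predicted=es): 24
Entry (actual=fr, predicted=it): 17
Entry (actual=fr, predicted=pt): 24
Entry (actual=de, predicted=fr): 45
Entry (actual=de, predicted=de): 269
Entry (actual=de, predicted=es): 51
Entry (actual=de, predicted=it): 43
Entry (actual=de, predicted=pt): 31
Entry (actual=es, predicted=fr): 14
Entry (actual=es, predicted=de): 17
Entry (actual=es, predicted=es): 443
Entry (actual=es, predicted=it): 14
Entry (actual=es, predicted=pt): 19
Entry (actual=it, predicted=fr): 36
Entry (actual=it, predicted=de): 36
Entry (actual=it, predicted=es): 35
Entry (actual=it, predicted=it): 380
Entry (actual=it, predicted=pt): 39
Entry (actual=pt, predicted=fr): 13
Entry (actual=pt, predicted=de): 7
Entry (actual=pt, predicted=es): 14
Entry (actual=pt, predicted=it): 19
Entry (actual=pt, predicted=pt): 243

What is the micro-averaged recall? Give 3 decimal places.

Micro-averaging pools counts across classes: ΣTP=1521, ΣFP=516, ΣFN=516.
Micro-recall = TP/(TP+FN) on pooled counts = 0.747 (equals overall accuracy in single-label multiclass).

0.747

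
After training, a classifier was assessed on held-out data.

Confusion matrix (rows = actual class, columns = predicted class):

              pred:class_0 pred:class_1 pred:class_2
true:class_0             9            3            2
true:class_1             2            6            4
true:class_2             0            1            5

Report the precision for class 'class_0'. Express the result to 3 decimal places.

Take TP from the diagonal, FP from the rest of the 'class_0' prediction marginal, FN from the rest of the 'class_0' actual marginal.
precision = TP/(TP+FP).
class_0: TP=9, FP=2+0=2 → 9/11 = 0.8182

0.818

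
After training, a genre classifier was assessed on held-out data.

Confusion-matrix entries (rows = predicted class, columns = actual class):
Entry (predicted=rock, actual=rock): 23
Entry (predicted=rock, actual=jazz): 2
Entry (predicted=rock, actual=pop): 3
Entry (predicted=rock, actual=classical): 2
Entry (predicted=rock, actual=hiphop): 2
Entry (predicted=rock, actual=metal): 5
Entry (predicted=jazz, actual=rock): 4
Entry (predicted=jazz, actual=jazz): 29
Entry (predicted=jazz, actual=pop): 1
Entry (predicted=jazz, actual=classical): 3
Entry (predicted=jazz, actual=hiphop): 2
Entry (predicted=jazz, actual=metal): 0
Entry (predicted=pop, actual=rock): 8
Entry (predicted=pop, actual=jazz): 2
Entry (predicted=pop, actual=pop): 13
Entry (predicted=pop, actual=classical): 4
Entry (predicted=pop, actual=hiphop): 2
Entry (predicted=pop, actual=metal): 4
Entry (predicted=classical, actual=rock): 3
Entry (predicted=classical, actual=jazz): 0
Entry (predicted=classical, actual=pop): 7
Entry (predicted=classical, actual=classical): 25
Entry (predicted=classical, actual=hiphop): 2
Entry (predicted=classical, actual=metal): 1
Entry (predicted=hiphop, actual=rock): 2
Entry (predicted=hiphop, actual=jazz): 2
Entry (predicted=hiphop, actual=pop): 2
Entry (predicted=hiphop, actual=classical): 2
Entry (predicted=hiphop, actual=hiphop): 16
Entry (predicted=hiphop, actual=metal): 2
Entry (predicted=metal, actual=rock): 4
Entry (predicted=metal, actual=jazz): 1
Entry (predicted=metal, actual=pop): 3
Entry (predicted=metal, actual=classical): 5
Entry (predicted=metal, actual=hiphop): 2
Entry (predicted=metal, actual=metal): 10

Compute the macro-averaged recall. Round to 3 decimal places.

Per-class recall (TP/(TP+FN)):
  rock: TP=23, FN=4+8+3+2+4=21 → 23/44 = 0.5227
  jazz: TP=29, FN=2+2+0+2+1=7 → 29/36 = 0.8056
  pop: TP=13, FN=3+1+7+2+3=16 → 13/29 = 0.4483
  classical: TP=25, FN=2+3+4+2+5=16 → 25/41 = 0.6098
  hiphop: TP=16, FN=2+2+2+2+2=10 → 16/26 = 0.6154
  metal: TP=10, FN=5+0+4+1+2=12 → 10/22 = 0.4545
Macro-recall = mean = (0.5227 + 0.8056 + 0.4483 + 0.6098 + 0.6154 + 0.4545) / 6 = 0.576

0.576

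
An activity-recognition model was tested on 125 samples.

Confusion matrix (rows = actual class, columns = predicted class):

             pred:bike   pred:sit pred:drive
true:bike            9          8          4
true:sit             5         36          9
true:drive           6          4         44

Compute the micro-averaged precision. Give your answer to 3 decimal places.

0.712

Micro-averaging pools counts across classes: ΣTP=89, ΣFP=36, ΣFN=36.
Micro-precision = TP/(TP+FP) on pooled counts = 0.712 (equals overall accuracy in single-label multiclass).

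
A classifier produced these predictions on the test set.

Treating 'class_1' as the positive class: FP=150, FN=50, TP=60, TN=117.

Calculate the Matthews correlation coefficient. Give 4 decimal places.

-0.0150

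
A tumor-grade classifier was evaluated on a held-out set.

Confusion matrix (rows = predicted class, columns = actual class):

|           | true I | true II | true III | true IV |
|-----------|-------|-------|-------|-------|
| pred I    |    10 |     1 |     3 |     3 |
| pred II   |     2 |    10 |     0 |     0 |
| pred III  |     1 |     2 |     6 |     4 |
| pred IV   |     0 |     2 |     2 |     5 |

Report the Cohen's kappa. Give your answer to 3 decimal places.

0.477

Observed agreement pₒ = trace/N = 31/51 = 0.6078
Expected agreement pₑ = Σ (rowᵢ·colᵢ)/N² = (13·17 + 15·12 + 11·13 + 12·9)/51² = 0.2507
κ = (pₒ − pₑ)/(1 − pₑ) = (0.6078 − 0.2507)/(1 − 0.2507) = 0.477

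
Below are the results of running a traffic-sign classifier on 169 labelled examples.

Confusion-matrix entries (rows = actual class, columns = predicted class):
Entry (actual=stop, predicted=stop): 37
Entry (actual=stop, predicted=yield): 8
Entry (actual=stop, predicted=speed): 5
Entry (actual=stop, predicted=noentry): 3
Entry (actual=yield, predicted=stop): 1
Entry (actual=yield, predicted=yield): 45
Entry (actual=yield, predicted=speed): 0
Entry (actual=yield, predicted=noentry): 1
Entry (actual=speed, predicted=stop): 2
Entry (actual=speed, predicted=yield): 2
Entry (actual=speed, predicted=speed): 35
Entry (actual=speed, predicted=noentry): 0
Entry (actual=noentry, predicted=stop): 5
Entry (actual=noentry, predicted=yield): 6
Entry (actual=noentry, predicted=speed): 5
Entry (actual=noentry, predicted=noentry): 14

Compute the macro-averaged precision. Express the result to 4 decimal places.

Per-class precision (TP/(TP+FP)):
  stop: TP=37, FP=1+2+5=8 → 37/45 = 0.82222
  yield: TP=45, FP=8+2+6=16 → 45/61 = 0.73770
  speed: TP=35, FP=5+0+5=10 → 35/45 = 0.77778
  noentry: TP=14, FP=3+1+0=4 → 14/18 = 0.77778
Macro-precision = mean = (0.82222 + 0.73770 + 0.77778 + 0.77778) / 4 = 0.7789

0.7789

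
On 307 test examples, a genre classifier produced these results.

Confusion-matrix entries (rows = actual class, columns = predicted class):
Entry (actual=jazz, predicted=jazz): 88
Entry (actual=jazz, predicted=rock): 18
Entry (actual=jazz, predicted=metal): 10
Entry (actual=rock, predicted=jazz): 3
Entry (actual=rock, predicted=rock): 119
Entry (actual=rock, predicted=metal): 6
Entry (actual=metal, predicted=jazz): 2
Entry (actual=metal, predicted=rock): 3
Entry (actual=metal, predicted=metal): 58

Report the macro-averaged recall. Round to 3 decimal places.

0.870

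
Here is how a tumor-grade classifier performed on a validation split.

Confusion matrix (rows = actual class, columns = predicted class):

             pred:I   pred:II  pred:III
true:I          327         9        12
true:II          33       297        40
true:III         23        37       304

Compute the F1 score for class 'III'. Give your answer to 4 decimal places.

0.8444

F1 score = 2·TP/(2·TP+FP+FN).
III: TP=304, FP=12+40=52, FN=23+37=60 → 608/720 = 0.84444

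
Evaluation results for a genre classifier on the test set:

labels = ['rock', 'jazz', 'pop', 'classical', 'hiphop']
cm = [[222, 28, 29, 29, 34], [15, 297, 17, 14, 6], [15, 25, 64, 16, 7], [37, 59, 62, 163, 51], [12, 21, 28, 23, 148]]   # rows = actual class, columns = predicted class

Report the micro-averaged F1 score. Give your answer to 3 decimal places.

0.629

Micro-averaging pools counts across classes: ΣTP=894, ΣFP=528, ΣFN=528.
Micro-F1 score = 2·TP/(2·TP+FP+FN) on pooled counts = 0.629 (equals overall accuracy in single-label multiclass).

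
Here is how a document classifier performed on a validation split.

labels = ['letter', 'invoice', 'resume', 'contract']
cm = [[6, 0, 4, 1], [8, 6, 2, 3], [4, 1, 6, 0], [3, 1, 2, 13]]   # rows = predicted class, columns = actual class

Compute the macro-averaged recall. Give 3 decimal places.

Per-class recall (TP/(TP+FN)):
  letter: TP=6, FN=8+4+3=15 → 6/21 = 0.2857
  invoice: TP=6, FN=0+1+1=2 → 6/8 = 0.7500
  resume: TP=6, FN=4+2+2=8 → 6/14 = 0.4286
  contract: TP=13, FN=1+3+0=4 → 13/17 = 0.7647
Macro-recall = mean = (0.2857 + 0.7500 + 0.4286 + 0.7647) / 4 = 0.557

0.557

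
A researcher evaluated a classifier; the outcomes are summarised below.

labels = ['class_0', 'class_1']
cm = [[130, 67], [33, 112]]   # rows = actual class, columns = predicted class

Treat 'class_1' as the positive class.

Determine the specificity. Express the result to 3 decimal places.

0.660

Specificity = TN/(TN+FP) = 130/(130+67) = 0.660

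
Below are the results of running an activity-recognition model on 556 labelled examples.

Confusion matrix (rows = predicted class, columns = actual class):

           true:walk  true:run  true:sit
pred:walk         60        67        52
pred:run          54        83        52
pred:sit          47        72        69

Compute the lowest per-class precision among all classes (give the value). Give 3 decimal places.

0.335

Per-class precision (TP/(TP+FP)):
  walk: TP=60, FP=67+52=119 → 60/179 = 0.3352
  run: TP=83, FP=54+52=106 → 83/189 = 0.4392
  sit: TP=69, FP=47+72=119 → 69/188 = 0.3670
Lowest is class 'walk' with precision = 0.335.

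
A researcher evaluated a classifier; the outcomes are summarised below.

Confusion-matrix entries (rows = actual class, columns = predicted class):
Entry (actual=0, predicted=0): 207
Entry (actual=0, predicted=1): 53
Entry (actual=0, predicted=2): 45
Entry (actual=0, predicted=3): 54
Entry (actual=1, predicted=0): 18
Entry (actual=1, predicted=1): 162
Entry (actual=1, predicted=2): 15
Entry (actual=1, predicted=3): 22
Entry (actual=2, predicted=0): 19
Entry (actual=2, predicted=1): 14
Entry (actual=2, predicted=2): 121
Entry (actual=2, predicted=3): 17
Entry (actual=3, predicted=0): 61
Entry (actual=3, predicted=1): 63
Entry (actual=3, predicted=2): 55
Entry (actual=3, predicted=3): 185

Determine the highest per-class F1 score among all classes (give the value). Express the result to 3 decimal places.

Per-class F1 score (2·TP/(2·TP+FP+FN)):
  0: TP=207, FP=18+19+61=98, FN=53+45+54=152 → 414/664 = 0.6235
  1: TP=162, FP=53+14+63=130, FN=18+15+22=55 → 324/509 = 0.6365
  2: TP=121, FP=45+15+55=115, FN=19+14+17=50 → 242/407 = 0.5946
  3: TP=185, FP=54+22+17=93, FN=61+63+55=179 → 370/642 = 0.5763
Highest is class '1' with F1 score = 0.637.

0.637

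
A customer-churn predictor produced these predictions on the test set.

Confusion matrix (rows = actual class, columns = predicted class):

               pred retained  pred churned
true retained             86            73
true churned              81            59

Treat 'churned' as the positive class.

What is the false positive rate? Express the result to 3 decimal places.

0.459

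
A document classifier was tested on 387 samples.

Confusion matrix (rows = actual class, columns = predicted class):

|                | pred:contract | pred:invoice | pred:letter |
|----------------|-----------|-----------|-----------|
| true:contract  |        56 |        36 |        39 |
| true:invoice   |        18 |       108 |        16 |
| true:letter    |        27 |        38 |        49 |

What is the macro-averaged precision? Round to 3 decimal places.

Per-class precision (TP/(TP+FP)):
  contract: TP=56, FP=18+27=45 → 56/101 = 0.5545
  invoice: TP=108, FP=36+38=74 → 108/182 = 0.5934
  letter: TP=49, FP=39+16=55 → 49/104 = 0.4712
Macro-precision = mean = (0.5545 + 0.5934 + 0.4712) / 3 = 0.540

0.540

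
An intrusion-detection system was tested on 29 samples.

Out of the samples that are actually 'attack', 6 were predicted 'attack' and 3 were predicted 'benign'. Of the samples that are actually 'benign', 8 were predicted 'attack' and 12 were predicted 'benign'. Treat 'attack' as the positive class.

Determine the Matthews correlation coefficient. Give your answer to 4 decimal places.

0.2469

MCC = (TP·TN − FP·FN) / √((TP+FP)(TP+FN)(TN+FP)(TN+FN))
Numerator = 6·12 − 8·3 = 48
Denominator = √(14·9·20·15) = √37800 = 194.4222
MCC = 48 / 194.4222 = 0.2469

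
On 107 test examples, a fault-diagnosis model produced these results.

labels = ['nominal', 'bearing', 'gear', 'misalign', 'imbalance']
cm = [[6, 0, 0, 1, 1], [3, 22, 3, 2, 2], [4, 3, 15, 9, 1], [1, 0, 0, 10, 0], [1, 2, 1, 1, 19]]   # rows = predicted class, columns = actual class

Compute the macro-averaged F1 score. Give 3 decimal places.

0.650

Per-class F1 score (2·TP/(2·TP+FP+FN)):
  nominal: TP=6, FP=0+0+1+1=2, FN=3+4+1+1=9 → 12/23 = 0.5217
  bearing: TP=22, FP=3+3+2+2=10, FN=0+3+0+2=5 → 44/59 = 0.7458
  gear: TP=15, FP=4+3+9+1=17, FN=0+3+0+1=4 → 30/51 = 0.5882
  misalign: TP=10, FP=1+0+0+0=1, FN=1+2+9+1=13 → 20/34 = 0.5882
  imbalance: TP=19, FP=1+2+1+1=5, FN=1+2+1+0=4 → 38/47 = 0.8085
Macro-F1 score = mean = (0.5217 + 0.7458 + 0.5882 + 0.5882 + 0.8085) / 5 = 0.650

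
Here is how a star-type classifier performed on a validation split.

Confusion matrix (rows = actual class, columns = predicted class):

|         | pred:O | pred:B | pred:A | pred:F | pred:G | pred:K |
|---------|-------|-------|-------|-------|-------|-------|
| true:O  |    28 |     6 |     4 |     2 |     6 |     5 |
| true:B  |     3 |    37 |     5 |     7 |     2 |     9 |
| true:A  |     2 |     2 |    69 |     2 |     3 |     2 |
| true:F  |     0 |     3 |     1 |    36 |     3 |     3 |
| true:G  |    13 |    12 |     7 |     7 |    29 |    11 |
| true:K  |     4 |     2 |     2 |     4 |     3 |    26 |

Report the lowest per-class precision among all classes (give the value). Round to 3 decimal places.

Per-class precision (TP/(TP+FP)):
  O: TP=28, FP=3+2+0+13+4=22 → 28/50 = 0.5600
  B: TP=37, FP=6+2+3+12+2=25 → 37/62 = 0.5968
  A: TP=69, FP=4+5+1+7+2=19 → 69/88 = 0.7841
  F: TP=36, FP=2+7+2+7+4=22 → 36/58 = 0.6207
  G: TP=29, FP=6+2+3+3+3=17 → 29/46 = 0.6304
  K: TP=26, FP=5+9+2+3+11=30 → 26/56 = 0.4643
Lowest is class 'K' with precision = 0.464.

0.464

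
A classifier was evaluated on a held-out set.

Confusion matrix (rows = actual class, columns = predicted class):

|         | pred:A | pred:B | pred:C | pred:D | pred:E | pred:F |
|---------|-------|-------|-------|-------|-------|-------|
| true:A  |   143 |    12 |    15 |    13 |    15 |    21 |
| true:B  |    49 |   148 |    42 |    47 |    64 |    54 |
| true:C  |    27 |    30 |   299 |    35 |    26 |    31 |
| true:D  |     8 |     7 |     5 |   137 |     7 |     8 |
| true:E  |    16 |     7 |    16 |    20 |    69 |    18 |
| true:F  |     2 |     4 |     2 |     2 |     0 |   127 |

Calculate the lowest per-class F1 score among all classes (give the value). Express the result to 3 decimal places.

Per-class F1 score (2·TP/(2·TP+FP+FN)):
  A: TP=143, FP=49+27+8+16+2=102, FN=12+15+13+15+21=76 → 286/464 = 0.6164
  B: TP=148, FP=12+30+7+7+4=60, FN=49+42+47+64+54=256 → 296/612 = 0.4837
  C: TP=299, FP=15+42+5+16+2=80, FN=27+30+35+26+31=149 → 598/827 = 0.7231
  D: TP=137, FP=13+47+35+20+2=117, FN=8+7+5+7+8=35 → 274/426 = 0.6432
  E: TP=69, FP=15+64+26+7+0=112, FN=16+7+16+20+18=77 → 138/327 = 0.4220
  F: TP=127, FP=21+54+31+8+18=132, FN=2+4+2+2+0=10 → 254/396 = 0.6414
Lowest is class 'E' with F1 score = 0.422.

0.422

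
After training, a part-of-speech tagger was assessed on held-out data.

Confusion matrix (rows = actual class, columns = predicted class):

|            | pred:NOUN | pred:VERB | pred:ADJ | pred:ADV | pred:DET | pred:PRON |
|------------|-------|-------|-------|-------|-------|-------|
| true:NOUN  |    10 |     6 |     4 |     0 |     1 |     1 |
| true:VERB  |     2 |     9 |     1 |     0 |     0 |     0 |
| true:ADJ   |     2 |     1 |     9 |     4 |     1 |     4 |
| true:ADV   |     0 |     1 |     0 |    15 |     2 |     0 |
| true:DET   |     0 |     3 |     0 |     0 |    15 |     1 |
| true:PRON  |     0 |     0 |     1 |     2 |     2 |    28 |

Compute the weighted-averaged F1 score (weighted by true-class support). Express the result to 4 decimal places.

0.6812

Per-class F1 score (2·TP/(2·TP+FP+FN)):
  NOUN: TP=10, FP=2+2+0+0+0=4, FN=6+4+0+1+1=12 → 20/36 = 0.55556
  VERB: TP=9, FP=6+1+1+3+0=11, FN=2+1+0+0+0=3 → 18/32 = 0.56250
  ADJ: TP=9, FP=4+1+0+0+1=6, FN=2+1+4+1+4=12 → 18/36 = 0.50000
  ADV: TP=15, FP=0+0+4+0+2=6, FN=0+1+0+2+0=3 → 30/39 = 0.76923
  DET: TP=15, FP=1+0+1+2+2=6, FN=0+3+0+0+1=4 → 30/40 = 0.75000
  PRON: TP=28, FP=1+0+4+0+1=6, FN=0+0+1+2+2=5 → 56/67 = 0.83582
Weighted-F1 score = Σ (supportᵢ/N)·F1 scoreᵢ with N=125: (22/125)·0.55556 + (12/125)·0.56250 + (21/125)·0.50000 + (18/125)·0.76923 + (19/125)·0.75000 + (33/125)·0.83582 = 0.6812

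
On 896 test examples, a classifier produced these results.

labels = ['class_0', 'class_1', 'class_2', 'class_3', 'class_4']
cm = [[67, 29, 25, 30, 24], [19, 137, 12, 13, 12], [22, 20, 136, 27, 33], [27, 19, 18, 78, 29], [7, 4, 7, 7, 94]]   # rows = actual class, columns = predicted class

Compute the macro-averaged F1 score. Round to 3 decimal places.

Per-class F1 score (2·TP/(2·TP+FP+FN)):
  class_0: TP=67, FP=19+22+27+7=75, FN=29+25+30+24=108 → 134/317 = 0.4227
  class_1: TP=137, FP=29+20+19+4=72, FN=19+12+13+12=56 → 274/402 = 0.6816
  class_2: TP=136, FP=25+12+18+7=62, FN=22+20+27+33=102 → 272/436 = 0.6239
  class_3: TP=78, FP=30+13+27+7=77, FN=27+19+18+29=93 → 156/326 = 0.4785
  class_4: TP=94, FP=24+12+33+29=98, FN=7+4+7+7=25 → 188/311 = 0.6045
Macro-F1 score = mean = (0.4227 + 0.6816 + 0.6239 + 0.4785 + 0.6045) / 5 = 0.562

0.562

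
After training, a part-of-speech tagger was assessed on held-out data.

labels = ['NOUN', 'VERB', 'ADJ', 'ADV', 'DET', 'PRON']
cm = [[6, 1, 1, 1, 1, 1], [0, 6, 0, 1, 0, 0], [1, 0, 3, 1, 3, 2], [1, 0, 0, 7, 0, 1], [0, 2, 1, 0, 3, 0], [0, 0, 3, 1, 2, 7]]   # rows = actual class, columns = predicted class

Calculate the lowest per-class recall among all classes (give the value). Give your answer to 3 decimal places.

0.300

Per-class recall (TP/(TP+FN)):
  NOUN: TP=6, FN=1+1+1+1+1=5 → 6/11 = 0.5455
  VERB: TP=6, FN=0+0+1+0+0=1 → 6/7 = 0.8571
  ADJ: TP=3, FN=1+0+1+3+2=7 → 3/10 = 0.3000
  ADV: TP=7, FN=1+0+0+0+1=2 → 7/9 = 0.7778
  DET: TP=3, FN=0+2+1+0+0=3 → 3/6 = 0.5000
  PRON: TP=7, FN=0+0+3+1+2=6 → 7/13 = 0.5385
Lowest is class 'ADJ' with recall = 0.300.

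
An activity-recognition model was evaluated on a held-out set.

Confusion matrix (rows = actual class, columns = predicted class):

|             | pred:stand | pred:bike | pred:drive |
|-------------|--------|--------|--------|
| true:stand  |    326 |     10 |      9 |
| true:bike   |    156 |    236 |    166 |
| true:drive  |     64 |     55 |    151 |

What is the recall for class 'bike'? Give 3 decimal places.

0.423

Take TP from the diagonal, FP from the rest of the 'bike' prediction marginal, FN from the rest of the 'bike' actual marginal.
recall = TP/(TP+FN).
bike: TP=236, FN=156+166=322 → 236/558 = 0.4229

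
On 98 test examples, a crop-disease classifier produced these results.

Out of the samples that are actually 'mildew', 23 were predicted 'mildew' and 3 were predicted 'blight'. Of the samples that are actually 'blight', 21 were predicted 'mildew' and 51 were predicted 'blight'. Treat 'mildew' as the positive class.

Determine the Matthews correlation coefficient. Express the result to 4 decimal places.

0.5263

MCC = (TP·TN − FP·FN) / √((TP+FP)(TP+FN)(TN+FP)(TN+FN))
Numerator = 23·51 − 21·3 = 1110
Denominator = √(44·26·72·54) = √4447872 = 2108.9979
MCC = 1110 / 2108.9979 = 0.5263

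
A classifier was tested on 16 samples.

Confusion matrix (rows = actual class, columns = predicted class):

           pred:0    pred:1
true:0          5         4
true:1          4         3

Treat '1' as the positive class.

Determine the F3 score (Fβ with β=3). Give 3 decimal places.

0.429

Fβ = (1+β²)·TP / ((1+β²)·TP + β²·FN + FP), with β²=9
= 10·3 / (10·3 + 9·4 + 4) = 0.429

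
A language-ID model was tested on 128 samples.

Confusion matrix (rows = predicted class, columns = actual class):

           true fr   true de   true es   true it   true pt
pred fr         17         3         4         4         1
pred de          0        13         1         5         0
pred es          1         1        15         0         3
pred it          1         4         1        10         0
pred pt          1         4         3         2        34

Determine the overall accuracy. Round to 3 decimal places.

0.695

Accuracy = trace / total = (17+13+15+10+34=89) / 128 = 89/128 = 0.695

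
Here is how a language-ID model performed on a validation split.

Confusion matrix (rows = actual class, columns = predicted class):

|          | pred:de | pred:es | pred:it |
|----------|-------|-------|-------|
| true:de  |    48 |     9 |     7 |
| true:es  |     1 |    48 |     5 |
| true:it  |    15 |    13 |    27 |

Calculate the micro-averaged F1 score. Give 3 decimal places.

0.711

Micro-averaging pools counts across classes: ΣTP=123, ΣFP=50, ΣFN=50.
Micro-F1 score = 2·TP/(2·TP+FP+FN) on pooled counts = 0.711 (equals overall accuracy in single-label multiclass).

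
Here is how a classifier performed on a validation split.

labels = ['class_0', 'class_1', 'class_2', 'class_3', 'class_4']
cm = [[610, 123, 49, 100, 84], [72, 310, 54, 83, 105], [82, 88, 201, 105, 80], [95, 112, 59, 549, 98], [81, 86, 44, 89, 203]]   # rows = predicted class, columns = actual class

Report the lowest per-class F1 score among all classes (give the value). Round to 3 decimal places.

0.378

Per-class F1 score (2·TP/(2·TP+FP+FN)):
  class_0: TP=610, FP=123+49+100+84=356, FN=72+82+95+81=330 → 1220/1906 = 0.6401
  class_1: TP=310, FP=72+54+83+105=314, FN=123+88+112+86=409 → 620/1343 = 0.4617
  class_2: TP=201, FP=82+88+105+80=355, FN=49+54+59+44=206 → 402/963 = 0.4174
  class_3: TP=549, FP=95+112+59+98=364, FN=100+83+105+89=377 → 1098/1839 = 0.5971
  class_4: TP=203, FP=81+86+44+89=300, FN=84+105+80+98=367 → 406/1073 = 0.3784
Lowest is class 'class_4' with F1 score = 0.378.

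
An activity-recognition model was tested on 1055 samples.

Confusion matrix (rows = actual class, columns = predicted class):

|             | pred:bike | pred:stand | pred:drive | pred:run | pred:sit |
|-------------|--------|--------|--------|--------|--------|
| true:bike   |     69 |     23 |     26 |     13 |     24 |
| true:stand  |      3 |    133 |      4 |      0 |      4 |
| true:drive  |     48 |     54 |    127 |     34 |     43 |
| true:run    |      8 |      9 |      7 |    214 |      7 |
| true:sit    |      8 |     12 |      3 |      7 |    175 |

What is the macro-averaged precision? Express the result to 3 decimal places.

Per-class precision (TP/(TP+FP)):
  bike: TP=69, FP=3+48+8+8=67 → 69/136 = 0.5074
  stand: TP=133, FP=23+54+9+12=98 → 133/231 = 0.5758
  drive: TP=127, FP=26+4+7+3=40 → 127/167 = 0.7605
  run: TP=214, FP=13+0+34+7=54 → 214/268 = 0.7985
  sit: TP=175, FP=24+4+43+7=78 → 175/253 = 0.6917
Macro-precision = mean = (0.5074 + 0.5758 + 0.7605 + 0.7985 + 0.6917) / 5 = 0.667

0.667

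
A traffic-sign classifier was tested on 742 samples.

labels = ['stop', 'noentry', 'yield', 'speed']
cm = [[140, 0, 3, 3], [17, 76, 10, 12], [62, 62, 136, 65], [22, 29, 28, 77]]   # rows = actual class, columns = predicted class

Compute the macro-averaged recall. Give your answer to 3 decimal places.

Per-class recall (TP/(TP+FN)):
  stop: TP=140, FN=0+3+3=6 → 140/146 = 0.9589
  noentry: TP=76, FN=17+10+12=39 → 76/115 = 0.6609
  yield: TP=136, FN=62+62+65=189 → 136/325 = 0.4185
  speed: TP=77, FN=22+29+28=79 → 77/156 = 0.4936
Macro-recall = mean = (0.9589 + 0.6609 + 0.4185 + 0.4936) / 4 = 0.633

0.633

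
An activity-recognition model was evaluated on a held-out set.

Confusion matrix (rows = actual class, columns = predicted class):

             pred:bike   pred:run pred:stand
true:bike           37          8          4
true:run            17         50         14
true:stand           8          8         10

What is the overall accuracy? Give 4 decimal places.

0.6218

Accuracy = trace / total = (37+50+10=97) / 156 = 97/156 = 0.6218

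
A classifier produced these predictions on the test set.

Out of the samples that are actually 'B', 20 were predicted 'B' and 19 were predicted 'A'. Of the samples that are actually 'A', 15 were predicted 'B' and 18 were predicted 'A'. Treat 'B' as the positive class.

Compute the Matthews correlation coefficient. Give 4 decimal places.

0.0581

MCC = (TP·TN − FP·FN) / √((TP+FP)(TP+FN)(TN+FP)(TN+FN))
Numerator = 20·18 − 15·19 = 75
Denominator = √(35·39·33·37) = √1666665 = 1290.9938
MCC = 75 / 1290.9938 = 0.0581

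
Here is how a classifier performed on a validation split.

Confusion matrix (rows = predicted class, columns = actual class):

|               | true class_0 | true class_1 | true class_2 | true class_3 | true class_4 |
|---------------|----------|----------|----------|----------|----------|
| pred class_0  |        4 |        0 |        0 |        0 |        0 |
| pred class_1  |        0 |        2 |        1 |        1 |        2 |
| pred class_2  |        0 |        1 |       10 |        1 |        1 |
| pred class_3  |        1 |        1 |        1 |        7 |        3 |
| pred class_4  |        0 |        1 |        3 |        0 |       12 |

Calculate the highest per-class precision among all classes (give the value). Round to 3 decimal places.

1.000

Per-class precision (TP/(TP+FP)):
  class_0: TP=4, FP=0+0+0+0=0 → 4/4 = 1.0000
  class_1: TP=2, FP=0+1+1+2=4 → 2/6 = 0.3333
  class_2: TP=10, FP=0+1+1+1=3 → 10/13 = 0.7692
  class_3: TP=7, FP=1+1+1+3=6 → 7/13 = 0.5385
  class_4: TP=12, FP=0+1+3+0=4 → 12/16 = 0.7500
Highest is class 'class_0' with precision = 1.000.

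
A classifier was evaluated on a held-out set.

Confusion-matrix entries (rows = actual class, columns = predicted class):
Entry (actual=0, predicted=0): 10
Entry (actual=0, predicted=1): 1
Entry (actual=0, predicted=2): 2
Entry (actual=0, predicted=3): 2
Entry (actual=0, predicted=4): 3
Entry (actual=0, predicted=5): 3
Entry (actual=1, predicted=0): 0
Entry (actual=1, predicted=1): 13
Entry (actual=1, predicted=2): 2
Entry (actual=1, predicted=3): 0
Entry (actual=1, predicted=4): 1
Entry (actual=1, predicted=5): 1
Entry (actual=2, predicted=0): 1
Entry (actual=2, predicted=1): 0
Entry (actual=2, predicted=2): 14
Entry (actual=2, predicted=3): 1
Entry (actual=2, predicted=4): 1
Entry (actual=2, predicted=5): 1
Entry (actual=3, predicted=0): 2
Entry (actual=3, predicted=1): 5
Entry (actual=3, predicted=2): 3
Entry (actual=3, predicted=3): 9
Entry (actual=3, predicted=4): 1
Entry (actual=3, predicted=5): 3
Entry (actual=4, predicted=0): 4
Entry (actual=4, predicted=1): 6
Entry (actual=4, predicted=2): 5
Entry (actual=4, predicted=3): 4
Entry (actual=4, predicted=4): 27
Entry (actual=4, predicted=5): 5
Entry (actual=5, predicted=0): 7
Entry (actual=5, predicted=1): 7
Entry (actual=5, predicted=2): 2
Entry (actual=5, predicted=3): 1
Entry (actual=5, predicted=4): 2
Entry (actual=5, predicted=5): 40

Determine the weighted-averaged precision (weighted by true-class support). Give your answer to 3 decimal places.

0.639

Per-class precision (TP/(TP+FP)):
  0: TP=10, FP=0+1+2+4+7=14 → 10/24 = 0.4167
  1: TP=13, FP=1+0+5+6+7=19 → 13/32 = 0.4063
  2: TP=14, FP=2+2+3+5+2=14 → 14/28 = 0.5000
  3: TP=9, FP=2+0+1+4+1=8 → 9/17 = 0.5294
  4: TP=27, FP=3+1+1+1+2=8 → 27/35 = 0.7714
  5: TP=40, FP=3+1+1+3+5=13 → 40/53 = 0.7547
Weighted-precision = Σ (supportᵢ/N)·precisionᵢ with N=189: (21/189)·0.4167 + (17/189)·0.4063 + (18/189)·0.5000 + (23/189)·0.5294 + (51/189)·0.7714 + (59/189)·0.7547 = 0.639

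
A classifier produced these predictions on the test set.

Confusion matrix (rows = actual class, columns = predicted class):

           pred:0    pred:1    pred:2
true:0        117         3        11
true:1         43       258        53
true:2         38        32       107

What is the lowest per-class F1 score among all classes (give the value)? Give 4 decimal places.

Per-class F1 score (2·TP/(2·TP+FP+FN)):
  0: TP=117, FP=43+38=81, FN=3+11=14 → 234/329 = 0.71125
  1: TP=258, FP=3+32=35, FN=43+53=96 → 516/647 = 0.79753
  2: TP=107, FP=11+53=64, FN=38+32=70 → 214/348 = 0.61494
Lowest is class '2' with F1 score = 0.6149.

0.6149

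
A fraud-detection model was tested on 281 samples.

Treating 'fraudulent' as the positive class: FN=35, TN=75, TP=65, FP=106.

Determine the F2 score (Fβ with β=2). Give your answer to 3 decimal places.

0.569

Fβ = (1+β²)·TP / ((1+β²)·TP + β²·FN + FP), with β²=4
= 5·65 / (5·65 + 4·35 + 106) = 0.569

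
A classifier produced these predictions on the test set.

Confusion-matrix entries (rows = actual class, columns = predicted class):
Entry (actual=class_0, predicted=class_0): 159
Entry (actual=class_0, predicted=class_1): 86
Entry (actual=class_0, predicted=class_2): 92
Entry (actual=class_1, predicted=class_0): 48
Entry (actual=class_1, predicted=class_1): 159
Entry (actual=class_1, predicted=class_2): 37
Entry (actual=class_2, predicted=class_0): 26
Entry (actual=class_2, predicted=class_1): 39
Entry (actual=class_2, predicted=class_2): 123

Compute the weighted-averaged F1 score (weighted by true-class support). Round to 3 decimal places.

Per-class F1 score (2·TP/(2·TP+FP+FN)):
  class_0: TP=159, FP=48+26=74, FN=86+92=178 → 318/570 = 0.5579
  class_1: TP=159, FP=86+39=125, FN=48+37=85 → 318/528 = 0.6023
  class_2: TP=123, FP=92+37=129, FN=26+39=65 → 246/440 = 0.5591
Weighted-F1 score = Σ (supportᵢ/N)·F1 scoreᵢ with N=769: (337/769)·0.5579 + (244/769)·0.6023 + (188/769)·0.5591 = 0.572

0.572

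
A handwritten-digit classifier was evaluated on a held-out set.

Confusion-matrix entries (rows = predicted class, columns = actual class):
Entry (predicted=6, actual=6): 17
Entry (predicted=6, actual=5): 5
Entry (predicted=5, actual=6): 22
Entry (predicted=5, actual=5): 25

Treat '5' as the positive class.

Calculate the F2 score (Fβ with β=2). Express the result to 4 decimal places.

Fβ = (1+β²)·TP / ((1+β²)·TP + β²·FN + FP), with β²=4
= 5·25 / (5·25 + 4·5 + 22) = 0.7485

0.7485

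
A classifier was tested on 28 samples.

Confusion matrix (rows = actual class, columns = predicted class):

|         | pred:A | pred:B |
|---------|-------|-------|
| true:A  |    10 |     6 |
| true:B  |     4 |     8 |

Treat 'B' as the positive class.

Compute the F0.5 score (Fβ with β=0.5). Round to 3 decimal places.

Fβ = (1+β²)·TP / ((1+β²)·TP + β²·FN + FP), with β²=1/4
= 1.25·8 / (1.25·8 + 0.25·4 + 6) = 0.588

0.588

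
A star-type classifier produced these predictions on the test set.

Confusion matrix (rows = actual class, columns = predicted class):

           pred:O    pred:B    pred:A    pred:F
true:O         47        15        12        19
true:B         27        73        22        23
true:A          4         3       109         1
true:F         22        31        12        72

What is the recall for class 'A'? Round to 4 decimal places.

0.9316

recall = TP/(TP+FN).
A: TP=109, FN=4+3+1=8 → 109/117 = 0.93162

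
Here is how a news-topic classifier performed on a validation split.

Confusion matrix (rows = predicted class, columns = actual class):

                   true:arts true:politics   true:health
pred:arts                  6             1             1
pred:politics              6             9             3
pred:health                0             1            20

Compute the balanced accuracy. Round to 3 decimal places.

Balanced accuracy = mean of per-class recall.
  arts: recall = 6/12 = 0.5000
  politics: recall = 9/11 = 0.8182
  health: recall = 20/24 = 0.8333
Mean = (0.5000 + 0.8182 + 0.8333) / 3 = 0.717

0.717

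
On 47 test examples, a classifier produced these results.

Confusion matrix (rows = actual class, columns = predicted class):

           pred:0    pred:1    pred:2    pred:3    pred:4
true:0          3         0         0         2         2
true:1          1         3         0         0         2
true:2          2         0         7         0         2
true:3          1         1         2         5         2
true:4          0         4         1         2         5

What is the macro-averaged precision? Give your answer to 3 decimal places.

Per-class precision (TP/(TP+FP)):
  0: TP=3, FP=1+2+1+0=4 → 3/7 = 0.4286
  1: TP=3, FP=0+0+1+4=5 → 3/8 = 0.3750
  2: TP=7, FP=0+0+2+1=3 → 7/10 = 0.7000
  3: TP=5, FP=2+0+0+2=4 → 5/9 = 0.5556
  4: TP=5, FP=2+2+2+2=8 → 5/13 = 0.3846
Macro-precision = mean = (0.4286 + 0.3750 + 0.7000 + 0.5556 + 0.3846) / 5 = 0.489

0.489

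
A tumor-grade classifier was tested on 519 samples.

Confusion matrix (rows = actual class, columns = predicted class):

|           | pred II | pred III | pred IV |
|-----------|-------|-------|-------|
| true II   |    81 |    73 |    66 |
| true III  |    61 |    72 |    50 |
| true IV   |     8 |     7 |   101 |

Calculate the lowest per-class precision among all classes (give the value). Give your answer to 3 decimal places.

Per-class precision (TP/(TP+FP)):
  II: TP=81, FP=61+8=69 → 81/150 = 0.5400
  III: TP=72, FP=73+7=80 → 72/152 = 0.4737
  IV: TP=101, FP=66+50=116 → 101/217 = 0.4654
Lowest is class 'IV' with precision = 0.465.

0.465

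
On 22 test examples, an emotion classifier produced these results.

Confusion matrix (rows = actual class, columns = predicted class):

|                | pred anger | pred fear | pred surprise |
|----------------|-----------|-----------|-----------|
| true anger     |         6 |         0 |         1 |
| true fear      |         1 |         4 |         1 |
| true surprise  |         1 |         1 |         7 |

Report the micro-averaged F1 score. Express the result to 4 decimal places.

0.7727

Micro-averaging pools counts across classes: ΣTP=17, ΣFP=5, ΣFN=5.
Micro-F1 score = 2·TP/(2·TP+FP+FN) on pooled counts = 0.7727 (equals overall accuracy in single-label multiclass).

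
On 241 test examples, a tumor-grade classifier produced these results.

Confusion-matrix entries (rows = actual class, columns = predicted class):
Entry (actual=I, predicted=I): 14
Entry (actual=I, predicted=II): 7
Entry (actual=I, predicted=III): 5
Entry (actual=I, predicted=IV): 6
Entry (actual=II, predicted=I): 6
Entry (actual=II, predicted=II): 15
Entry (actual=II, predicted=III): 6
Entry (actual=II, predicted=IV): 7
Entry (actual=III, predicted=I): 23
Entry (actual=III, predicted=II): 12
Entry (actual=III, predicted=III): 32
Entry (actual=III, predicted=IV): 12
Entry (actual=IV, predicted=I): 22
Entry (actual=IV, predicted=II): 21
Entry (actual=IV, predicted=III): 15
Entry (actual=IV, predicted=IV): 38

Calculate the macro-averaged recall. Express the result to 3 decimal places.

Per-class recall (TP/(TP+FN)):
  I: TP=14, FN=7+5+6=18 → 14/32 = 0.4375
  II: TP=15, FN=6+6+7=19 → 15/34 = 0.4412
  III: TP=32, FN=23+12+12=47 → 32/79 = 0.4051
  IV: TP=38, FN=22+21+15=58 → 38/96 = 0.3958
Macro-recall = mean = (0.4375 + 0.4412 + 0.4051 + 0.3958) / 4 = 0.420

0.420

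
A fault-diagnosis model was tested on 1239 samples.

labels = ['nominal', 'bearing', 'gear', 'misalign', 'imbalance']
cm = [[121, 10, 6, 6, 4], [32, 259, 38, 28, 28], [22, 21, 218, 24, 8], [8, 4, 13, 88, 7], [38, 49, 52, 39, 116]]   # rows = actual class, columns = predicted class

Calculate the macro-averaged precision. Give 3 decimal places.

Per-class precision (TP/(TP+FP)):
  nominal: TP=121, FP=32+22+8+38=100 → 121/221 = 0.5475
  bearing: TP=259, FP=10+21+4+49=84 → 259/343 = 0.7551
  gear: TP=218, FP=6+38+13+52=109 → 218/327 = 0.6667
  misalign: TP=88, FP=6+28+24+39=97 → 88/185 = 0.4757
  imbalance: TP=116, FP=4+28+8+7=47 → 116/163 = 0.7117
Macro-precision = mean = (0.5475 + 0.7551 + 0.6667 + 0.4757 + 0.7117) / 5 = 0.631

0.631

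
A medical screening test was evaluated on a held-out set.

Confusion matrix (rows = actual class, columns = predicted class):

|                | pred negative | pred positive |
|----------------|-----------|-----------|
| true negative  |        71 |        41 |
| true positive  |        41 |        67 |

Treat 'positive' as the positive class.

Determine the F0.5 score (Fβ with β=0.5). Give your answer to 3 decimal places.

0.620

Fβ = (1+β²)·TP / ((1+β²)·TP + β²·FN + FP), with β²=1/4
= 1.25·67 / (1.25·67 + 0.25·41 + 41) = 0.620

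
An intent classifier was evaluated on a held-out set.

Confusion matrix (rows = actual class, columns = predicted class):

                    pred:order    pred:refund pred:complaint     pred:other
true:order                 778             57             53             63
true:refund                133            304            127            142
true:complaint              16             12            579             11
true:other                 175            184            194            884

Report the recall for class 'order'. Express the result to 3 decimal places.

0.818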